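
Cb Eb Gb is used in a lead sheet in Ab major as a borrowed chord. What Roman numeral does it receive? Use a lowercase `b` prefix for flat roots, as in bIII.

bIII

In Ab major scale degree 3 is C; Cb is its lowered form, from Ab minor. Diatonically Ab major has Cm (iii) on that degree; Cb–Eb–Gb is instead the major chord native to Ab minor, so it takes the label bIII.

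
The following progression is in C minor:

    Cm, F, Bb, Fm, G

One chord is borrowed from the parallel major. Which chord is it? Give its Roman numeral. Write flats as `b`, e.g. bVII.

C minor has the diatonic set Cm, Ddim, Eb, Fm, G, Ab, Bb (with V from harmonic minor). Of the given chords, Cm, Bb, Fm and G are diatonic. But F (F–A–C) is foreign: the diatonic iv on degree 4 is Fm, whereas F comes from C major. It is labeled IV.

IV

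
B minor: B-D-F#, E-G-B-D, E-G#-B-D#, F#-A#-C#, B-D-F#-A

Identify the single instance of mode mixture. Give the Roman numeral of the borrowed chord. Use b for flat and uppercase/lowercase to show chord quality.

B minor has the diatonic set Bm, C#dim, D, Em, F#, G, A (with V from harmonic minor). Of the given chords, B–D–F# = Bm, E–G–B–D = Em7, F#–A#–C# = F# and B–D–F#–A = Bm7 are diatonic. E–G#–B–D# doesn't fit — on degree 4 B minor would have Em (iv). Emaj7 is the degree-4 chord of B major, so it is the borrowed IVmaj7.

IVmaj7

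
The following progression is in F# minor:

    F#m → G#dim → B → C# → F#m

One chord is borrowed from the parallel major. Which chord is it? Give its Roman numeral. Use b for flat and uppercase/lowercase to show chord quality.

IV

The diatonic triads in F# minor (with V from harmonic minor) are F#m, G#dim, A, Bm, C#, D, E. F#m, G#dim and C# are all diatonic. B (B–D#–F#) is not: scale degree 4 in F# minor carries Bm (iv). In F# major the chord on that degree is B, so here it functions as IV, borrowed from the parallel major.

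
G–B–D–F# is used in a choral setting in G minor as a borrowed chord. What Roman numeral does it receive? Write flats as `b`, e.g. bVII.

Imaj7

The root G is the diatonic 1st degree of G minor; the borrowing shows in the chord quality. G–B–D–F# is a major-seventh chord — the form found in G major, not the diatonic i (Gm). Borrowed into G minor it is written Imaj7.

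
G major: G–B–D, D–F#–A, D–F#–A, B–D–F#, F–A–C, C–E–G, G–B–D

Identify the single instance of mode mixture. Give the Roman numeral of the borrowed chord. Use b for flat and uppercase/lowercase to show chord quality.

In G major the diatonic chords are G, Am, Bm, C, D, Em, F#dim. G–B–D = G, D–F#–A = D, B–D–F# = Bm and C–E–G = C are all diatonic. F–A–C is not: scale degree 7 in G major carries F#dim (vii°). In G minor the chord on that degree is F, so here it functions as bVII, borrowed from the parallel minor.

bVII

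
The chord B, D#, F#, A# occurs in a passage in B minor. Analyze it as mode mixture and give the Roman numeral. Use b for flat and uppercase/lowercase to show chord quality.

The root B is the diatonic 1st degree of B minor; the borrowing shows in the chord quality. The diatonic chord on degree 1 would be Bm (i), but B–D#–F#–A# is the major-seventh chord from B major. As a borrowed chord it is labeled Imaj7.

Imaj7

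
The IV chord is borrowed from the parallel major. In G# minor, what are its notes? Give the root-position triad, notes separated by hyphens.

C#-E#-G#

IV is built on scale degree 4, which is C# in both G# minor and its parallel. Stacking thirds in G# major on C# gives C#–E#–G#.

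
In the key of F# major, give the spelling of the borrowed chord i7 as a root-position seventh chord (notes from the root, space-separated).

The root, F#, is scale degree 1 — the same note in F# major and F# minor; only the chord quality changes. In F# minor the chord on F# is F#–A–C#–E.

F# A C# E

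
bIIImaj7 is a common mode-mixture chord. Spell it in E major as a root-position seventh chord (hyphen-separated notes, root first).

G-B-D-F#

The root of bIIImaj7 is the lowered 3rd degree: G# becomes G. Stacking thirds in E minor on G gives G–B–D–F#.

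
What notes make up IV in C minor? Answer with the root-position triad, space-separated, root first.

The root, F, is scale degree 4 — the same note in C minor and C major; only the chord quality changes. Building the major chord from the parallel major on F: F–A–C.

F A C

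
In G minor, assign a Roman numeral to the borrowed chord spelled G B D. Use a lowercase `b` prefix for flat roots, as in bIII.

I

G is scale degree 1 in G minor. G–B–D is a major chord — the form found in G major, not the diatonic i (Gm). Borrowed into G minor it is written I.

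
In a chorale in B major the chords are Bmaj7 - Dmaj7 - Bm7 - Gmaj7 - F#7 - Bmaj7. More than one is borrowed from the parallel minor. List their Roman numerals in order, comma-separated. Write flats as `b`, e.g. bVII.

bIIImaj7, i7, bVImaj7

B major has the diatonic set B, C#m, D#m, E, F#, G#m, A#dim. Bmaj7 and F#7 both belong to that set. But Dmaj7 (D–F#–A–C#) is foreign: the diatonic iii on degree 3 is D#m, whereas Dmaj7 comes from B minor. It is labeled bIIImaj7. But Bm7 (B–D–F#–A) is foreign: the diatonic I on degree 1 is B, whereas Bm7 comes from B minor. It is labeled i7. Gmaj7 (G–B–D–F#) doesn't fit — on degree 6 B major would have G#m (vi). Gmaj7 is the degree-6 chord of B minor, so it is the borrowed bVImaj7.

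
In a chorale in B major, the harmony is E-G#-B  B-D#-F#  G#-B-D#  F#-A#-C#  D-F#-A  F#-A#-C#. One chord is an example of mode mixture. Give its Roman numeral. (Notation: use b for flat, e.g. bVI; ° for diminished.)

In B major the diatonic chords are B, C#m, D#m, E, F#, G#m, A#dim. E–G#–B = E, B–D#–F# = B, G#–B–D# = G#m and F#–A#–C# = F# all belong to that set. D–F#–A is not: scale degree 3 in B major carries D#m (iii). In B minor the chord on that degree is D, so here it functions as bIII, borrowed from the parallel minor.

bIII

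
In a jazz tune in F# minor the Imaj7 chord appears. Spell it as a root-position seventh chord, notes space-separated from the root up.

F# A# C# E#

Imaj7 is built on scale degree 1, which is F# in both F# minor and its parallel. Stacking thirds in F# major on F# gives F#–A#–C#–E#.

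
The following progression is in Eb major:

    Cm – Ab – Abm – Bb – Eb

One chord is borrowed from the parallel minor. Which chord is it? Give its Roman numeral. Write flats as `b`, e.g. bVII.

In Eb major the diatonic chords are Eb, Fm, Gm, Ab, Bb, Cm, Ddim. Cm, Ab, Bb and Eb are all diatonic. Abm (Ab–Cb–Eb) doesn't fit — on degree 4 Eb major would have Ab (IV). Abm is the degree-4 chord of Eb minor, so it is the borrowed iv.

iv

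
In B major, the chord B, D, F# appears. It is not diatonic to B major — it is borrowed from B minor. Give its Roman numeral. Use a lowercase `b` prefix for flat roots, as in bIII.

The root B is the diatonic 1st degree of B major; the borrowing shows in the chord quality. The diatonic chord on degree 1 would be B (I), but B–D–F# is the minor chord from B minor. As a borrowed chord it is labeled i.

i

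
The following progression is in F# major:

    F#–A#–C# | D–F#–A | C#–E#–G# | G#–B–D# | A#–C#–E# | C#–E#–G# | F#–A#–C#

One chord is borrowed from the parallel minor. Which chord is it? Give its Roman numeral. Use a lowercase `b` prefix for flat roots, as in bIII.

bVI

The diatonic triads in F# major are F#, G#m, A#m, B, C#, D#m, E#dim. Of the given chords, F#–A#–C# = F#, C#–E#–G# = C#, G#–B–D# = G#m and A#–C#–E# = A#m are diatonic. D–F#–A is not: scale degree 6 in F# major carries D#m (vi). In F# minor the chord on that degree is D, so here it functions as bVI, borrowed from the parallel minor.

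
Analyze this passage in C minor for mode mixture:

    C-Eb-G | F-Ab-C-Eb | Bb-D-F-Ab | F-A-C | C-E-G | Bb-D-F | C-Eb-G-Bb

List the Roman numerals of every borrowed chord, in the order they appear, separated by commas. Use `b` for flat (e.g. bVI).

The diatonic triads in C minor (with V from harmonic minor) are Cm, Ddim, Eb, Fm, G, Ab, Bb. C–Eb–G = Cm, F–Ab–C–Eb = Fm7, Bb–D–F–Ab = Bb7, Bb–D–F = Bb and C–Eb–G–Bb = Cm7 all belong to that set. F–A–C is not: scale degree 4 in C minor carries Fm (iv). In C major the chord on that degree is F, so here it functions as IV, borrowed from the parallel major. But C–E–G is foreign: the diatonic i on degree 1 is Cm, whereas C comes from C major. It is labeled I.

IV, I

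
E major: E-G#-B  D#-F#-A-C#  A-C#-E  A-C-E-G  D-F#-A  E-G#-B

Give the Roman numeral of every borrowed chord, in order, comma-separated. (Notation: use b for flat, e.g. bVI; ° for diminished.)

E major has the diatonic set E, F#m, G#m, A, B, C#m, D#dim. E–G#–B = E, D#–F#–A–C# = D#m7b5 and A–C#–E = A are all diatonic. A–C–E–G doesn't fit — on degree 4 E major would have A (IV). Am7 is the degree-4 chord of E minor, so it is the borrowed iv7. But D–F#–A is foreign: the diatonic vii° on degree 7 is D#dim, whereas D comes from E minor. It is labeled bVII.

iv7, bVII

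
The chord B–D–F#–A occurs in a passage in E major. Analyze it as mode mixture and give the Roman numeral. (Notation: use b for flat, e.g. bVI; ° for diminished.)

v7

B is scale degree 5 in E major. B–D–F#–A is a minor-seventh chord — the form found in E minor, not the diatonic V (B). Borrowed into E major it is written v7.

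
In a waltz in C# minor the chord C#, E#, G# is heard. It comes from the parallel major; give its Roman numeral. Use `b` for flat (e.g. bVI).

The root C# is the diatonic 1st degree of C# minor; the borrowing shows in the chord quality. C#–E#–G# is a major chord — the form found in C# major, not the diatonic i (C#m). Borrowed into C# minor it is written I.

I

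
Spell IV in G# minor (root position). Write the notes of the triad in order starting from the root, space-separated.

C# E# G#

IV is built on scale degree 4, which is C# in both G# minor and its parallel. Building the major chord from the parallel major on C#: C#–E#–G#.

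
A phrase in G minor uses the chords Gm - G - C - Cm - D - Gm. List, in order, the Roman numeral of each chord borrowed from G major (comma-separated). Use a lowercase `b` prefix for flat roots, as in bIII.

I, IV

In G minor (with V from harmonic minor) the diatonic chords are Gm, Adim, Bb, Cm, D, Eb, F. Of the given chords, Gm, Cm and D are diatonic. G (G–B–D) doesn't fit — on degree 1 G minor would have Gm (i). G is the degree-1 chord of G major, so it is the borrowed I. C (C–E–G) is not: scale degree 4 in G minor carries Cm (iv). In G major the chord on that degree is C, so here it functions as IV, borrowed from the parallel major.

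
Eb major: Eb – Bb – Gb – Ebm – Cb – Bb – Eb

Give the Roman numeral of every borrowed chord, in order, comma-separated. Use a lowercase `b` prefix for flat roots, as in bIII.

Eb major has the diatonic set Eb, Fm, Gm, Ab, Bb, Cm, Ddim. Eb and Bb are both diatonic. Gb (Gb–Bb–Db) doesn't fit — on degree 3 Eb major would have Gm (iii). Gb is the degree-3 chord of Eb minor, so it is the borrowed bIII. Ebm (Eb–Gb–Bb) doesn't fit — on degree 1 Eb major would have Eb (I). Ebm is the degree-1 chord of Eb minor, so it is the borrowed i. Cb (Cb–Eb–Gb) doesn't fit — on degree 6 Eb major would have Cm (vi). Cb is the degree-6 chord of Eb minor, so it is the borrowed bVI.

bIII, i, bVI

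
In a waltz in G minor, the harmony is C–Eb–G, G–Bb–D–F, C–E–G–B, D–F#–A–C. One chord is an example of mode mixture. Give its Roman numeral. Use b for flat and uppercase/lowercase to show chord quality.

IVmaj7

G minor has the diatonic set Gm, Adim, Bb, Cm, D, Eb, F (with V from harmonic minor). C–Eb–G = Cm, G–Bb–D–F = Gm7 and D–F#–A–C = D7 all belong to that set. But C–E–G–B is foreign: the diatonic iv on degree 4 is Cm, whereas Cmaj7 comes from G major. It is labeled IVmaj7.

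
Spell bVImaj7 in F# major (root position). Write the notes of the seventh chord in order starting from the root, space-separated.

bVImaj7 is built on the lowered scale degree 6. In F# major degree 6 is D#; lowered it becomes D. In F# minor the chord on D is D–F#–A–C#.

D F# A C#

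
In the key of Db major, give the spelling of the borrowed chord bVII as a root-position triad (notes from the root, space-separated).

Scale degree 7 in Db major is C. bVII uses the lowered form, Cb, taken from Db minor. In Db minor the chord on Cb is Cb–Eb–Gb.

Cb Eb Gb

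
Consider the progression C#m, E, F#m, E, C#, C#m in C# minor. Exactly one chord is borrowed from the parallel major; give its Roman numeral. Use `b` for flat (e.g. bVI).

I

In C# minor (with V from harmonic minor) the diatonic chords are C#m, D#dim, E, F#m, G#, A, B. C#m, E and F#m are all diatonic. But C# (C#–E#–G#) is foreign: the diatonic i on degree 1 is C#m, whereas C# comes from C# major. It is labeled I.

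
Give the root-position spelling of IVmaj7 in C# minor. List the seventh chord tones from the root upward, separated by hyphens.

F#-A#-C#-E#

IVmaj7 is built on scale degree 4, which is F# in both C# minor and its parallel. Stacking thirds in C# major on F# gives F#–A#–C#–E#.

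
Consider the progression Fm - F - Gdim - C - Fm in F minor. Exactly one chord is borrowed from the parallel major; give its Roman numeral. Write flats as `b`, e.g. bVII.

In F minor (with V from harmonic minor) the diatonic chords are Fm, Gdim, Ab, Bbm, C, Db, Eb. Fm, Gdim and C are all diatonic. But F (F–A–C) is foreign: the diatonic i on degree 1 is Fm, whereas F comes from F major. It is labeled I.

I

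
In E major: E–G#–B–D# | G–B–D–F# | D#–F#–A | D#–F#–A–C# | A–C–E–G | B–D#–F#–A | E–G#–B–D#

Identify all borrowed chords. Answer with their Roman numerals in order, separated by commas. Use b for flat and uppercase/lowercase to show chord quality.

bIIImaj7, iv7

The diatonic triads in E major are E, F#m, G#m, A, B, C#m, D#dim. E–G#–B–D# = Emaj7, D#–F#–A = D#dim, D#–F#–A–C# = D#m7b5 and B–D#–F#–A = B7 are all diatonic. G–B–D–F# is not: scale degree 3 in E major carries G#m (iii). In E minor the chord on that degree is Gmaj7, so here it functions as bIIImaj7, borrowed from the parallel minor. A–C–E–G doesn't fit — on degree 4 E major would have A (IV). Am7 is the degree-4 chord of E minor, so it is the borrowed iv7.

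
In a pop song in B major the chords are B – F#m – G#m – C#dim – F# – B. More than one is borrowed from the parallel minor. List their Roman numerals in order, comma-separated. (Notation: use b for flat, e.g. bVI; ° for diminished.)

In B major the diatonic chords are B, C#m, D#m, E, F#, G#m, A#dim. B, G#m and F# are all diatonic. But F#m (F#–A–C#) is foreign: the diatonic V on degree 5 is F#, whereas F#m comes from B minor. It is labeled v. C#dim (C#–E–G) doesn't fit — on degree 2 B major would have C#m (ii). C#dim is the degree-2 chord of B minor, so it is the borrowed ii°.

v, ii°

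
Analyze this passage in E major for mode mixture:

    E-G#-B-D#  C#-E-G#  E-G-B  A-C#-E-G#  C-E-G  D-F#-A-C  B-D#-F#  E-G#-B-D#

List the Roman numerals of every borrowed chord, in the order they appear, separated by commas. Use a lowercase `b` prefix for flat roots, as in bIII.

i, bVI, bVII7

The diatonic triads in E major are E, F#m, G#m, A, B, C#m, D#dim. E–G#–B–D# = Emaj7, C#–E–G# = C#m, A–C#–E–G# = Amaj7 and B–D#–F# = B are all diatonic. But E–G–B is foreign: the diatonic I on degree 1 is E, whereas Em comes from E minor. It is labeled i. But C–E–G is foreign: the diatonic vi on degree 6 is C#m, whereas C comes from E minor. It is labeled bVI. D–F#–A–C doesn't fit — on degree 7 E major would have D#dim (vii°). D7 is the degree-7 chord of E minor, so it is the borrowed bVII7.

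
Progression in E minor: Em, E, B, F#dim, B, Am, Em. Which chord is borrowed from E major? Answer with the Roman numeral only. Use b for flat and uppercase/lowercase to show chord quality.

E minor has the diatonic set Em, F#dim, G, Am, B, C, D (with V from harmonic minor). Of the given chords, Em, B, F#dim and Am are diatonic. E (E–G#–B) is not: scale degree 1 in E minor carries Em (i). In E major the chord on that degree is E, so here it functions as I, borrowed from the parallel major.

I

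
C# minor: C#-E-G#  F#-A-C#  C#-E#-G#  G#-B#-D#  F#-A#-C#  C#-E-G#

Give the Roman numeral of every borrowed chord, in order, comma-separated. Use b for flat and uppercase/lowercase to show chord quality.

C# minor has the diatonic set C#m, D#dim, E, F#m, G#, A, B (with V from harmonic minor). C#–E–G# = C#m, F#–A–C# = F#m and G#–B#–D# = G# are all diatonic. But C#–E#–G# is foreign: the diatonic i on degree 1 is C#m, whereas C# comes from C# major. It is labeled I. F#–A#–C# is not: scale degree 4 in C# minor carries F#m (iv). In C# major the chord on that degree is F#, so here it functions as IV, borrowed from the parallel major.

I, IV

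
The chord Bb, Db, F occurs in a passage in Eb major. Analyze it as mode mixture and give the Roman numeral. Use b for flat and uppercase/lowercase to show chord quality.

The root Bb is the diatonic 5th degree of Eb major; the borrowing shows in the chord quality. The diatonic chord on degree 5 would be Bb (V), but Bb–Db–F is the minor chord from Eb minor. As a borrowed chord it is labeled v.

v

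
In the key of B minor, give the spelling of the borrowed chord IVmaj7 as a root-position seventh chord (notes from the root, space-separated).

IVmaj7 is built on scale degree 4, which is E in both B minor and its parallel. Stacking thirds in B major on E gives E–G#–B–D#.

E G# B D#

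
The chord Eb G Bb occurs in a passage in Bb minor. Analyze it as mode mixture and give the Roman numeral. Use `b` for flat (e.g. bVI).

IV

The root Eb is the diatonic 4th degree of Bb minor; the borrowing shows in the chord quality. Eb–G–Bb is a major chord — the form found in Bb major, not the diatonic iv (Ebm). Borrowed into Bb minor it is written IV.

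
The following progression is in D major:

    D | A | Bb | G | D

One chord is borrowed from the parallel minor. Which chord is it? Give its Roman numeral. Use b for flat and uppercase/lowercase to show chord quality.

bVI

The diatonic triads in D major are D, Em, F#m, G, A, Bm, C#dim. D, A and G all belong to that set. Bb (Bb–D–F) doesn't fit — on degree 6 D major would have Bm (vi). Bb is the degree-6 chord of D minor, so it is the borrowed bVI.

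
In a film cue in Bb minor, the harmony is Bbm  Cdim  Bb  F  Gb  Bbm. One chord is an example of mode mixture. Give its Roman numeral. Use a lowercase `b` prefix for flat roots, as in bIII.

I

In Bb minor (with V from harmonic minor) the diatonic chords are Bbm, Cdim, Db, Ebm, F, Gb, Ab. Bbm, Cdim, F and Gb all belong to that set. But Bb (Bb–D–F) is foreign: the diatonic i on degree 1 is Bbm, whereas Bb comes from Bb major. It is labeled I.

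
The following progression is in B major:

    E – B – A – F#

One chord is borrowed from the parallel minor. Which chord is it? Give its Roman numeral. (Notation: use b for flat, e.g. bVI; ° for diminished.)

bVII

In B major the diatonic chords are B, C#m, D#m, E, F#, G#m, A#dim. E, B and F# are all diatonic. A (A–C#–E) doesn't fit — on degree 7 B major would have A#dim (vii°). A is the degree-7 chord of B minor, so it is the borrowed bVII.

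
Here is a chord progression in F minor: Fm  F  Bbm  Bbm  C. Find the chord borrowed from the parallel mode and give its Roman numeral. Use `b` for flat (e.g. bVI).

I

The diatonic triads in F minor (with V from harmonic minor) are Fm, Gdim, Ab, Bbm, C, Db, Eb. Fm, Bbm and C are all diatonic. F (F–A–C) doesn't fit — on degree 1 F minor would have Fm (i). F is the degree-1 chord of F major, so it is the borrowed I.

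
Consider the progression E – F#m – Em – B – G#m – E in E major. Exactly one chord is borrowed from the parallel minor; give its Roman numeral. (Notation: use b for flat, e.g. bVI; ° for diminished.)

E major has the diatonic set E, F#m, G#m, A, B, C#m, D#dim. Of the given chords, E, F#m, B and G#m are diatonic. Em (E–G–B) is not: scale degree 1 in E major carries E (I). In E minor the chord on that degree is Em, so here it functions as i, borrowed from the parallel minor.

i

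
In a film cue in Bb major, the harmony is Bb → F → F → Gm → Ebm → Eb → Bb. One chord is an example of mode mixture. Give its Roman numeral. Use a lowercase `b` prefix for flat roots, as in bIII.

iv

Bb major has the diatonic set Bb, Cm, Dm, Eb, F, Gm, Adim. Bb, F, Gm and Eb all belong to that set. Ebm (Eb–Gb–Bb) is not: scale degree 4 in Bb major carries Eb (IV). In Bb minor the chord on that degree is Ebm, so here it functions as iv, borrowed from the parallel minor.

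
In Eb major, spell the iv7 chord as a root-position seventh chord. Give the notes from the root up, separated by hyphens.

Ab-Cb-Eb-Gb

The root, Ab, is scale degree 4 — the same note in Eb major and Eb minor; only the chord quality changes. In Eb minor the chord on Ab is Ab–Cb–Eb–Gb.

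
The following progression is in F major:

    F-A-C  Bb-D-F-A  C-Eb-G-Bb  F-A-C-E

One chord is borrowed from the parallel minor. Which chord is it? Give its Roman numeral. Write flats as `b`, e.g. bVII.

v7

The diatonic triads in F major are F, Gm, Am, Bb, C, Dm, Edim. F–A–C = F, Bb–D–F–A = Bbmaj7 and F–A–C–E = Fmaj7 are all diatonic. C–Eb–G–Bb is not: scale degree 5 in F major carries C (V). In F minor the chord on that degree is Cm7, so here it functions as v7, borrowed from the parallel minor.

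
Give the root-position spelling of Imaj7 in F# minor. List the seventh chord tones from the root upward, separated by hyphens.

F#-A#-C#-E#

The root, F#, is scale degree 1 — the same note in F# minor and F# major; only the chord quality changes. Building the major-seventh chord from the parallel major on F#: F#–A#–C#–E#.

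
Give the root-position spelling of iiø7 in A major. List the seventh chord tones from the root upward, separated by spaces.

iiø7 is built on scale degree 2, which is B in both A major and its parallel. In A minor the chord on B is B–D–F–A.

B D F A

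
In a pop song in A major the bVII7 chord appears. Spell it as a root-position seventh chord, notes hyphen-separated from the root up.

The root of bVII7 is the lowered 7th degree: G# becomes G. In A minor the chord on G is G–B–D–F.

G-B-D-F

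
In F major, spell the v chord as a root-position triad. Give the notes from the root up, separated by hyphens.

C-Eb-G

The root, C, is scale degree 5 — the same note in F major and F minor; only the chord quality changes. Stacking thirds in F minor on C gives C–Eb–G.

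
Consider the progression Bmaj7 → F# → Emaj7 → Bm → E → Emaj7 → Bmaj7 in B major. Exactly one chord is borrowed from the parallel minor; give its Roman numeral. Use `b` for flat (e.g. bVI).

i

B major has the diatonic set B, C#m, D#m, E, F#, G#m, A#dim. Bmaj7, F#, Emaj7 and E are all diatonic. Bm (B–D–F#) doesn't fit — on degree 1 B major would have B (I). Bm is the degree-1 chord of B minor, so it is the borrowed i.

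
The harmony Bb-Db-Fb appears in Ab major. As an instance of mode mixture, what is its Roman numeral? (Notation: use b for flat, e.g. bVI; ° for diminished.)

Bb is scale degree 2 in Ab major. Bb–Db–Fb is a diminished chord — the form found in Ab minor, not the diatonic ii (Bbm). Borrowed into Ab major it is written ii°.

ii°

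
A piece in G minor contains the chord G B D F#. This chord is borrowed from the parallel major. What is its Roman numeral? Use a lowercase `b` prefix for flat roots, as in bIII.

The root G is the diatonic 1st degree of G minor; the borrowing shows in the chord quality. G–B–D–F# is a major-seventh chord — the form found in G major, not the diatonic i (Gm). Borrowed into G minor it is written Imaj7.

Imaj7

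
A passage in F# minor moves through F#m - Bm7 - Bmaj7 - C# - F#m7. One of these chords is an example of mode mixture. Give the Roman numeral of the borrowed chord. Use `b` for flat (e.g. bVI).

IVmaj7

In F# minor (with V from harmonic minor) the diatonic chords are F#m, G#dim, A, Bm, C#, D, E. F#m, Bm7, C# and F#m7 are all diatonic. But Bmaj7 (B–D#–F#–A#) is foreign: the diatonic iv on degree 4 is Bm, whereas Bmaj7 comes from F# major. It is labeled IVmaj7.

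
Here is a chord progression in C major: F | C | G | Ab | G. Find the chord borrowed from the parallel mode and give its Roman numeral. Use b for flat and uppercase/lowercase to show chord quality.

In C major the diatonic chords are C, Dm, Em, F, G, Am, Bdim. Of the given chords, F, C and G are diatonic. But Ab (Ab–C–Eb) is foreign: the diatonic vi on degree 6 is Am, whereas Ab comes from C minor. It is labeled bVI.

bVI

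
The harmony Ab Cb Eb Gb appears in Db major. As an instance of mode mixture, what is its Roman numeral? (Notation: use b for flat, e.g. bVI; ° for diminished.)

Ab is scale degree 5 in Db major. Diatonically Db major has Ab (V) on that degree; Ab–Cb–Eb–Gb is instead the minor-seventh chord native to Db minor, so it takes the label v7.

v7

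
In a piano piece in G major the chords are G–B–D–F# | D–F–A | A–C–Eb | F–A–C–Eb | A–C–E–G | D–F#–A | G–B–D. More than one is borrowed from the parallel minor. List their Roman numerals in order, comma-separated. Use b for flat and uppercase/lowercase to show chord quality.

v, ii°, bVII7

In G major the diatonic chords are G, Am, Bm, C, D, Em, F#dim. G–B–D–F# = Gmaj7, A–C–E–G = Am7, D–F#–A = D and G–B–D = G are all diatonic. D–F–A doesn't fit — on degree 5 G major would have D (V). Dm is the degree-5 chord of G minor, so it is the borrowed v. A–C–Eb is not: scale degree 2 in G major carries Am (ii). In G minor the chord on that degree is Adim, so here it functions as ii°, borrowed from the parallel minor. F–A–C–Eb doesn't fit — on degree 7 G major would have F#dim (vii°). F7 is the degree-7 chord of G minor, so it is the borrowed bVII7.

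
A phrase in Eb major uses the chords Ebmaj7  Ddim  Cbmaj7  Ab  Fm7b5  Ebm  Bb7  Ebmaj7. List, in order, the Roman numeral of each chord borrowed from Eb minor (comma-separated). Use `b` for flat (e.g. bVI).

bVImaj7, iiø7, i

Eb major has the diatonic set Eb, Fm, Gm, Ab, Bb, Cm, Ddim. Ebmaj7, Ddim, Ab and Bb7 all belong to that set. Cbmaj7 (Cb–Eb–Gb–Bb) doesn't fit — on degree 6 Eb major would have Cm (vi). Cbmaj7 is the degree-6 chord of Eb minor, so it is the borrowed bVImaj7. Fm7b5 (F–Ab–Cb–Eb) doesn't fit — on degree 2 Eb major would have Fm (ii). Fm7b5 is the degree-2 chord of Eb minor, so it is the borrowed iiø7. Ebm (Eb–Gb–Bb) is not: scale degree 1 in Eb major carries Eb (I). In Eb minor the chord on that degree is Ebm, so here it functions as i, borrowed from the parallel minor.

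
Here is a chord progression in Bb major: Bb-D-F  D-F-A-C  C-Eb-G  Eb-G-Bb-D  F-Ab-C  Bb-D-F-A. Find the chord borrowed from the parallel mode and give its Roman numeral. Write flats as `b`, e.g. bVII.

The diatonic triads in Bb major are Bb, Cm, Dm, Eb, F, Gm, Adim. Bb–D–F = Bb, D–F–A–C = Dm7, C–Eb–G = Cm, Eb–G–Bb–D = Ebmaj7 and Bb–D–F–A = Bbmaj7 all belong to that set. F–Ab–C doesn't fit — on degree 5 Bb major would have F (V). Fm is the degree-5 chord of Bb minor, so it is the borrowed v.

v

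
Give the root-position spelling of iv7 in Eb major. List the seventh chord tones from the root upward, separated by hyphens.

Ab-Cb-Eb-Gb

The root, Ab, is scale degree 4 — the same note in Eb major and Eb minor; only the chord quality changes. In Eb minor the chord on Ab is Ab–Cb–Eb–Gb.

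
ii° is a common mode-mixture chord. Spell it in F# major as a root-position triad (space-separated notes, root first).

G# B D

The root, G#, is scale degree 2 — the same note in F# major and F# minor; only the chord quality changes. Stacking thirds in F# minor on G# gives G#–B–D.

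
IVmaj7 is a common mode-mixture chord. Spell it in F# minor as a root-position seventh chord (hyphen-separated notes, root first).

IVmaj7 is built on scale degree 4, which is B in both F# minor and its parallel. Stacking thirds in F# major on B gives B–D#–F#–A#.

B-D#-F#-A#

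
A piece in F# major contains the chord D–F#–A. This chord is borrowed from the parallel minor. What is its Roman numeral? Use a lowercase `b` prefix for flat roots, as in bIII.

bVI

The root D is the lowered 6th scale degree — diatonically F# major has D# there. D–F#–A is a major chord — the form found in F# minor, not the diatonic vi (D#m). Borrowed into F# major it is written bVI.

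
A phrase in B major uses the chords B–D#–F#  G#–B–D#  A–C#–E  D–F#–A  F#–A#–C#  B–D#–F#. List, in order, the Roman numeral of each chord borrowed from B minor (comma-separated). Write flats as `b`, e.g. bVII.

bVII, bIII

In B major the diatonic chords are B, C#m, D#m, E, F#, G#m, A#dim. B–D#–F# = B, G#–B–D# = G#m and F#–A#–C# = F# are all diatonic. A–C#–E is not: scale degree 7 in B major carries A#dim (vii°). In B minor the chord on that degree is A, so here it functions as bVII, borrowed from the parallel minor. But D–F#–A is foreign: the diatonic iii on degree 3 is D#m, whereas D comes from B minor. It is labeled bIII.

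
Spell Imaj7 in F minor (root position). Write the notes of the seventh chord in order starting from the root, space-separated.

The root, F, is scale degree 1 — the same note in F minor and F major; only the chord quality changes. Stacking thirds in F major on F gives F–A–C–E.

F A C E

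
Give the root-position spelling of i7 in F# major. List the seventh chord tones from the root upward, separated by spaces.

i7 is built on scale degree 1, which is F# in both F# major and its parallel. Stacking thirds in F# minor on F# gives F#–A–C#–E.

F# A C# E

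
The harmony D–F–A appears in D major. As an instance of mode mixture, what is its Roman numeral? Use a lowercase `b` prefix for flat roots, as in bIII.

D is scale degree 1 in D major. D–F–A is a minor chord — the form found in D minor, not the diatonic I (D). Borrowed into D major it is written i.

i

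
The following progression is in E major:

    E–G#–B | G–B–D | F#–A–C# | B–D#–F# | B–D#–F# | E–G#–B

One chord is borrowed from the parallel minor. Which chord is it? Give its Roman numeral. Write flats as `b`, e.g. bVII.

The diatonic triads in E major are E, F#m, G#m, A, B, C#m, D#dim. Of the given chords, E–G#–B = E, F#–A–C# = F#m and B–D#–F# = B are diatonic. But G–B–D is foreign: the diatonic iii on degree 3 is G#m, whereas G comes from E minor. It is labeled bIII.

bIII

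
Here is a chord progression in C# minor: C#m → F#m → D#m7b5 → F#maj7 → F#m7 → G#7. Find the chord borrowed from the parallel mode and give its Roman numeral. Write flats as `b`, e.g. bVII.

C# minor has the diatonic set C#m, D#dim, E, F#m, G#, A, B (with V from harmonic minor). C#m, F#m, D#m7b5, F#m7 and G#7 are all diatonic. But F#maj7 (F#–A#–C#–E#) is foreign: the diatonic iv on degree 4 is F#m, whereas F#maj7 comes from C# major. It is labeled IVmaj7.

IVmaj7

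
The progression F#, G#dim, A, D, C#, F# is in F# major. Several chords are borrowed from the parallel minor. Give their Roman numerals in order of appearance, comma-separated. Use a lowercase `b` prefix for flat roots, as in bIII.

The diatonic triads in F# major are F#, G#m, A#m, B, C#, D#m, E#dim. F# and C# both belong to that set. G#dim (G#–B–D) is not: scale degree 2 in F# major carries G#m (ii). In F# minor the chord on that degree is G#dim, so here it functions as ii°, borrowed from the parallel minor. But A (A–C#–E) is foreign: the diatonic iii on degree 3 is A#m, whereas A comes from F# minor. It is labeled bIII. D (D–F#–A) is not: scale degree 6 in F# major carries D#m (vi). In F# minor the chord on that degree is D, so here it functions as bVI, borrowed from the parallel minor.

ii°, bIII, bVI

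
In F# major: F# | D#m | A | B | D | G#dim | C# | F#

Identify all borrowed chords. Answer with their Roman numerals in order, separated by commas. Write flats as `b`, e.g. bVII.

F# major has the diatonic set F#, G#m, A#m, B, C#, D#m, E#dim. F#, D#m, B and C# all belong to that set. A (A–C#–E) doesn't fit — on degree 3 F# major would have A#m (iii). A is the degree-3 chord of F# minor, so it is the borrowed bIII. D (D–F#–A) is not: scale degree 6 in F# major carries D#m (vi). In F# minor the chord on that degree is D, so here it functions as bVI, borrowed from the parallel minor. But G#dim (G#–B–D) is foreign: the diatonic ii on degree 2 is G#m, whereas G#dim comes from F# minor. It is labeled ii°.

bIII, bVI, ii°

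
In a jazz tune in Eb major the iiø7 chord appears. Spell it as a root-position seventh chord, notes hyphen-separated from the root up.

F-Ab-Cb-Eb

iiø7 is built on scale degree 2, which is F in both Eb major and its parallel. Stacking thirds in Eb minor on F gives F–Ab–Cb–Eb.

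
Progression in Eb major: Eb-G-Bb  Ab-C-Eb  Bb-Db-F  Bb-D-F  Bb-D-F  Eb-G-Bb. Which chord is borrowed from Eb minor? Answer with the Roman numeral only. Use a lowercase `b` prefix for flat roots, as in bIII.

v

Eb major has the diatonic set Eb, Fm, Gm, Ab, Bb, Cm, Ddim. Eb–G–Bb = Eb, Ab–C–Eb = Ab and Bb–D–F = Bb are all diatonic. Bb–Db–F is not: scale degree 5 in Eb major carries Bb (V). In Eb minor the chord on that degree is Bbm, so here it functions as v, borrowed from the parallel minor.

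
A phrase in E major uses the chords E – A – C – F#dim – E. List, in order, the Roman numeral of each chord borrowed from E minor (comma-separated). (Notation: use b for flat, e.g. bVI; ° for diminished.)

In E major the diatonic chords are E, F#m, G#m, A, B, C#m, D#dim. Of the given chords, E and A are diatonic. C (C–E–G) is not: scale degree 6 in E major carries C#m (vi). In E minor the chord on that degree is C, so here it functions as bVI, borrowed from the parallel minor. But F#dim (F#–A–C) is foreign: the diatonic ii on degree 2 is F#m, whereas F#dim comes from E minor. It is labeled ii°.

bVI, ii°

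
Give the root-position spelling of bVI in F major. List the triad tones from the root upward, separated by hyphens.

bVI is built on the lowered scale degree 6. In F major degree 6 is D; lowered it becomes Db. Stacking thirds in F minor on Db gives Db–F–Ab.

Db-F-Ab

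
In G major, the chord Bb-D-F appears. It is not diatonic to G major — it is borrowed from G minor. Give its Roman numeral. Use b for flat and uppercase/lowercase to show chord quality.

bIII

The root Bb is the lowered 3rd scale degree — diatonically G major has B there. Bb–D–F is a major chord — the form found in G minor, not the diatonic iii (Bm). Borrowed into G major it is written bIII.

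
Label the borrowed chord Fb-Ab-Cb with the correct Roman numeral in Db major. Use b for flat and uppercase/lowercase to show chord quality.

bIII

Fb is the lowered form of scale degree 3 in Db major (the diatonic degree 3 is F). Diatonically Db major has Fm (iii) on that degree; Fb–Ab–Cb is instead the major chord native to Db minor, so it takes the label bIII.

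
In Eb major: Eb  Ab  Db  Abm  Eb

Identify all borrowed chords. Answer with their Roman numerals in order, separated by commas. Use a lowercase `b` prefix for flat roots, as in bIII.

bVII, iv

In Eb major the diatonic chords are Eb, Fm, Gm, Ab, Bb, Cm, Ddim. Eb and Ab both belong to that set. But Db (Db–F–Ab) is foreign: the diatonic vii° on degree 7 is Ddim, whereas Db comes from Eb minor. It is labeled bVII. Abm (Ab–Cb–Eb) doesn't fit — on degree 4 Eb major would have Ab (IV). Abm is the degree-4 chord of Eb minor, so it is the borrowed iv.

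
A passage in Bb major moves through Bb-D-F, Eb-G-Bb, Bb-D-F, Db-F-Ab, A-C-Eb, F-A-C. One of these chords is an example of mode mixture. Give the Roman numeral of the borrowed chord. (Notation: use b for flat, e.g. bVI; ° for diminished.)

The diatonic triads in Bb major are Bb, Cm, Dm, Eb, F, Gm, Adim. Of the given chords, Bb–D–F = Bb, Eb–G–Bb = Eb, A–C–Eb = Adim and F–A–C = F are diatonic. Db–F–Ab is not: scale degree 3 in Bb major carries Dm (iii). In Bb minor the chord on that degree is Db, so here it functions as bIII, borrowed from the parallel minor.

bIII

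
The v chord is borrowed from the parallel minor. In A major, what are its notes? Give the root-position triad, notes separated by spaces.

E G B

v is built on scale degree 5, which is E in both A major and its parallel. Building the minor chord from the parallel minor on E: E–G–B.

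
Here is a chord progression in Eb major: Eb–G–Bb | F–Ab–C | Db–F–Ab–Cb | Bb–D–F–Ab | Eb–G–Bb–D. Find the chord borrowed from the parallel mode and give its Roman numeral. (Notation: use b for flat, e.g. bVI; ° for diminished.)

Eb major has the diatonic set Eb, Fm, Gm, Ab, Bb, Cm, Ddim. Eb–G–Bb = Eb, F–Ab–C = Fm, Bb–D–F–Ab = Bb7 and Eb–G–Bb–D = Ebmaj7 all belong to that set. Db–F–Ab–Cb doesn't fit — on degree 7 Eb major would have Ddim (vii°). Db7 is the degree-7 chord of Eb minor, so it is the borrowed bVII7.

bVII7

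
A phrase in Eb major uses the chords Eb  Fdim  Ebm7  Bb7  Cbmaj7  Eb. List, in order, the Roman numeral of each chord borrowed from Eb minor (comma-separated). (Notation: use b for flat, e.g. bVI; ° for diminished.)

ii°, i7, bVImaj7

Eb major has the diatonic set Eb, Fm, Gm, Ab, Bb, Cm, Ddim. Of the given chords, Eb and Bb7 are diatonic. Fdim (F–Ab–Cb) doesn't fit — on degree 2 Eb major would have Fm (ii). Fdim is the degree-2 chord of Eb minor, so it is the borrowed ii°. Ebm7 (Eb–Gb–Bb–Db) doesn't fit — on degree 1 Eb major would have Eb (I). Ebm7 is the degree-1 chord of Eb minor, so it is the borrowed i7. Cbmaj7 (Cb–Eb–Gb–Bb) doesn't fit — on degree 6 Eb major would have Cm (vi). Cbmaj7 is the degree-6 chord of Eb minor, so it is the borrowed bVImaj7.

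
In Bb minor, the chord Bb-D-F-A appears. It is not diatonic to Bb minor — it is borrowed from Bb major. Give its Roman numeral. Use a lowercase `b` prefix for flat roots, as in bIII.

Imaj7

The root Bb is the diatonic 1st degree of Bb minor; the borrowing shows in the chord quality. The diatonic chord on degree 1 would be Bbm (i), but Bb–D–F–A is the major-seventh chord from Bb major. As a borrowed chord it is labeled Imaj7.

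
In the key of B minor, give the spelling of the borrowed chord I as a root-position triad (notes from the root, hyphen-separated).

B-D#-F#

I is built on scale degree 1, which is B in both B minor and its parallel. Building the major chord from the parallel major on B: B–D#–F#.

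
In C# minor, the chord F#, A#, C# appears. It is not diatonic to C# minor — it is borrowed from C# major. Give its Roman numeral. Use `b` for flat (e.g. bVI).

The root F# is the diatonic 4th degree of C# minor; the borrowing shows in the chord quality. The diatonic chord on degree 4 would be F#m (iv), but F#–A#–C# is the major chord from C# major. As a borrowed chord it is labeled IV.

IV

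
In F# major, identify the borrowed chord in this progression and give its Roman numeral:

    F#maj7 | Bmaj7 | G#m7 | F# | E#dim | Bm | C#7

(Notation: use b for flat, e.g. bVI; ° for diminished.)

In F# major the diatonic chords are F#, G#m, A#m, B, C#, D#m, E#dim. F#maj7, Bmaj7, G#m7, F#, E#dim and C#7 are all diatonic. Bm (B–D–F#) is not: scale degree 4 in F# major carries B (IV). In F# minor the chord on that degree is Bm, so here it functions as iv, borrowed from the parallel minor.

iv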